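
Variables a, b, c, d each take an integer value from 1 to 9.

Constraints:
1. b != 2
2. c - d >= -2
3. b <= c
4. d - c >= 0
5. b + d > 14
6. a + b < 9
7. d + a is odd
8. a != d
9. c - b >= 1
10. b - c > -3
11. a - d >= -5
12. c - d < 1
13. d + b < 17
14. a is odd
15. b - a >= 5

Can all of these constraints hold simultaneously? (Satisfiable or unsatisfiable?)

Unsatisfiable

Constraints 4, 9, 11, and 15 give c − b ≥ 1, b − a ≥ 5, a − d ≥ -5, d − c ≥ 0.
Adding all 4 inequalities: the left sides telescope to 0, and the right sides sum to 1 + 5 + (-5) + 0 = 1. So 0 ≥ 1, which is false.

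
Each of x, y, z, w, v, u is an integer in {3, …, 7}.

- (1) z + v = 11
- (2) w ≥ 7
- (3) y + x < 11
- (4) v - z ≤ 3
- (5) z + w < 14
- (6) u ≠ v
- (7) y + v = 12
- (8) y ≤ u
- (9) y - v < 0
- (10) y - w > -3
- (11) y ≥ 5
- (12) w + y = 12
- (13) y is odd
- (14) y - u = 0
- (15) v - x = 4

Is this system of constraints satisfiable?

The assignment x = 3, y = 5, z = 4, w = 7, v = 7, u = 5 works:
  constraint 1 holds since z + v = 11.
  constraint 3 holds since y + x = 8.
  constraint 4 holds since v - z = 3.
The rest check out directly.

Satisfiable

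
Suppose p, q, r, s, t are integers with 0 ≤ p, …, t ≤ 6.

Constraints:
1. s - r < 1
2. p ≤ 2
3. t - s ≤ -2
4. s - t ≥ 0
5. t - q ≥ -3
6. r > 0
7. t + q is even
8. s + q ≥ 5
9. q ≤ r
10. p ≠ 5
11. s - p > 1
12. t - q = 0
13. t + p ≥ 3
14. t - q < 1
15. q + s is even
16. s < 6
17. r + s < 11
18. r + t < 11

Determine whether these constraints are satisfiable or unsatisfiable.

Satisfiable

Take p = 2, q = 2, r = 6, s = 4, t = 2. Then constraint 1: s - r = -2; constraint 3: t - s = -2; constraint 4: s - t = 2, and every other listed constraint is also met.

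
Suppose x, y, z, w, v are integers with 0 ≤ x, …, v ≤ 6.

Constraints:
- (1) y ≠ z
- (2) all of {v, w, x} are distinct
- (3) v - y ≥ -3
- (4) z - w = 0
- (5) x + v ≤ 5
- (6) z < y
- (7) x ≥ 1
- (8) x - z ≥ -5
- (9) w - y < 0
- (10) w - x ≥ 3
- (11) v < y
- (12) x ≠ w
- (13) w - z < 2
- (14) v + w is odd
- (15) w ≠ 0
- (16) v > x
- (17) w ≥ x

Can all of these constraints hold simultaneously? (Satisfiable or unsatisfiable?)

The assignment x = 1, y = 6, z = 4, w = 4, v = 3 works:
  constraint 3 holds since v - y = -3.
  constraint 4 holds since z - w = 0.
  constraint 5 holds since x + v = 4.
The rest check out directly.

Satisfiable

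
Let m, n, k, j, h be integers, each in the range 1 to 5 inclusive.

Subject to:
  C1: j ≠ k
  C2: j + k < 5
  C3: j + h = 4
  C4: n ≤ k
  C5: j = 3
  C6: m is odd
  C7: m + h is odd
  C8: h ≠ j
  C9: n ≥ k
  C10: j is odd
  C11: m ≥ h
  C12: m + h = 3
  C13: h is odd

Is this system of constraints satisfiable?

Unsatisfiable

Constraint 6 makes m odd and constraint 13 makes h odd, so m + h must be even. Constraint 7 says m + h is odd — contradiction.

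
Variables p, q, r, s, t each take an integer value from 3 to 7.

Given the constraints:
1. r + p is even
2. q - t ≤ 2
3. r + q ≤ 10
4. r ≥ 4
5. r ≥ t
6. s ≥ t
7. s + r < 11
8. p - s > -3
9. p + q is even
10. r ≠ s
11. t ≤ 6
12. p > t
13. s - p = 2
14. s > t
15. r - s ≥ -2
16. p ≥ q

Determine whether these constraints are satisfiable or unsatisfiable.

One satisfying assignment is p = 4, q = 4, r = 4, s = 6, t = 3.
For the less obvious constraints — constraint 2: q - t = 1; constraint 3: r + q = 8 — and the others hold by inspection.

Satisfiable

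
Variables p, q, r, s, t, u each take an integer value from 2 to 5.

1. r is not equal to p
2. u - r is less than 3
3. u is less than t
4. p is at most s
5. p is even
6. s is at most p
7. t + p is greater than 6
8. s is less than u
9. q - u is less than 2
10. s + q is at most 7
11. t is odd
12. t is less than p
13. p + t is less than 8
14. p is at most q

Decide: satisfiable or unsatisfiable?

Constraints 3, 4, 8, and 12 give s < u, u < t, t < p, p ≤ s. Chaining: s < u < t < p ≤ s, which forces s < s — impossible.

Unsatisfiable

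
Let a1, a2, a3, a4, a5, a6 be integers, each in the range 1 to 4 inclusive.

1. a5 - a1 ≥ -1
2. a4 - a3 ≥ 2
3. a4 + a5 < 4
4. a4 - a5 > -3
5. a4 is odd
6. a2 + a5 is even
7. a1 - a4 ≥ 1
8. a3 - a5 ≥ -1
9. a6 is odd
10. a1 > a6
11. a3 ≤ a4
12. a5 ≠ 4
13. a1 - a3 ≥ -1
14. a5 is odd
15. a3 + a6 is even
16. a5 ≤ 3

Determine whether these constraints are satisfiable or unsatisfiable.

Unsatisfiable

Constraints 1, 2, 7, and 8 give a4 − a3 ≥ 2, a3 − a5 ≥ -1, a5 − a1 ≥ -1, a1 − a4 ≥ 1.
Adding all 4 inequalities: the left sides telescope to 0, and the right sides sum to 2 + (-1) + (-1) + 1 = 1. So 0 ≥ 1, which is false.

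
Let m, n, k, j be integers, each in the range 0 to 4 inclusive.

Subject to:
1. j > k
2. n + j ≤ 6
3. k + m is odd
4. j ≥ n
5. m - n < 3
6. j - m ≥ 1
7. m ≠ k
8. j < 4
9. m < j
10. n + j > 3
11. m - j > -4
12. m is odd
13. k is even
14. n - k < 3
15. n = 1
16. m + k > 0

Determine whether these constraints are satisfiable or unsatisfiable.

Setting (m, n, k, j) = (1, 1, 0, 3) satisfies everything: constraint 2: n + j = 4; constraint 5: m - n = 0; constraint 6: j - m = 2, and the others follow.

Satisfiable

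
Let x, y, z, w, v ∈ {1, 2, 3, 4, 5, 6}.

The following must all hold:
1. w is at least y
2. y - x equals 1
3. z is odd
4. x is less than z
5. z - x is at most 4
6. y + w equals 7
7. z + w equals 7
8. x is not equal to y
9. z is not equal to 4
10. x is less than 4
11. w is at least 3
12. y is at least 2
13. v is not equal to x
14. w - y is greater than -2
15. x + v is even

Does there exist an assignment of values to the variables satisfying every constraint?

Satisfiable

Try x = 2, y = 3, z = 3, w = 4, v = 4.
Check constraint 2: y - x = 1; constraint 5: z - x = 1. The remaining constraints are straightforward to verify.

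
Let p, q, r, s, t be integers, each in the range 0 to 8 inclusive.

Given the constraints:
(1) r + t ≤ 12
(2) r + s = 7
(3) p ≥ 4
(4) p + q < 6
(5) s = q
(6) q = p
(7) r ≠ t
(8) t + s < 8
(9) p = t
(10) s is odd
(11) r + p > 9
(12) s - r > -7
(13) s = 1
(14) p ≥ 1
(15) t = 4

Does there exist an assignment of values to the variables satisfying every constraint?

Constraint 13 fixes s = 1 and constraint 15 fixes t = 4. Constraints 5, 6, and 9 give s = q = p = t, so s = t. But 1 ≠ 4 — contradiction.

Unsatisfiable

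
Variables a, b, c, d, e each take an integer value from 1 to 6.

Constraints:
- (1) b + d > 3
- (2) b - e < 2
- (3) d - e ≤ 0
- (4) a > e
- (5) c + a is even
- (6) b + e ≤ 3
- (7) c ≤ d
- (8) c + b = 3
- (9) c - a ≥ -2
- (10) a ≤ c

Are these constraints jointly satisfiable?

Unsatisfiable

Constraints 3, 4, 7, and 10 give e < a, a ≤ c, c ≤ d, d ≤ e. Chaining: e < a ≤ c ≤ d ≤ e, which forces e < e — impossible.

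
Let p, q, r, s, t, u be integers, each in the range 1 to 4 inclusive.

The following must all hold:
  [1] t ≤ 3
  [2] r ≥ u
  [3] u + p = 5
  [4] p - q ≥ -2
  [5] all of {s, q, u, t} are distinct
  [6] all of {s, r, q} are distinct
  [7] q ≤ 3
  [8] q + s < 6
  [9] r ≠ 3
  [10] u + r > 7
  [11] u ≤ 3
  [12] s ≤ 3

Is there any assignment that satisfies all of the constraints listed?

Unsatisfiable

Constraints 1, 7, 11, and 12 confine each of s, q, u, t to the 3 values {1, …, 3} (the domain already gives each ≥ 1).
Constraint 5 requires all 4 of them to be distinct, but only 3 values are available — impossible by the pigeonhole principle.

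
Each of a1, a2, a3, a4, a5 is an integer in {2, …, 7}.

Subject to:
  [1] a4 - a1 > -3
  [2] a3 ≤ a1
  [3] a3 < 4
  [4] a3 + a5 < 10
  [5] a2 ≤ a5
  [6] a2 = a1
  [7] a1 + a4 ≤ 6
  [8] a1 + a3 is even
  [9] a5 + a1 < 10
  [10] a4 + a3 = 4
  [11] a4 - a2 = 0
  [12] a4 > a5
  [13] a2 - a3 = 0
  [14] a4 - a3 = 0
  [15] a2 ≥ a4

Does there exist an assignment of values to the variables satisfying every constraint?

Unsatisfiable

Constraints 5, 12, and 15 give a2 ≤ a5, a5 < a4, a4 ≤ a2. Chaining: a2 ≤ a5 < a4 ≤ a2, which forces a2 < a2 — impossible.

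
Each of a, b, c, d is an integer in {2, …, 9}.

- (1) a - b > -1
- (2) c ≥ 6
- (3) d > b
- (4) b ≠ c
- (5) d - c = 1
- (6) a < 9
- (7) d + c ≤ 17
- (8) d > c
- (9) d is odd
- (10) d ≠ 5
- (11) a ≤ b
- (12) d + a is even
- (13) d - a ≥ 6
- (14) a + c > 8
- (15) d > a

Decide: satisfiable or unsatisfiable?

Satisfiable

Take a = 3, b = 3, c = 8, d = 9. Then constraint 1: a - b = 0; constraint 5: d - c = 1; constraint 7: d + c = 17, and every other listed constraint is also met.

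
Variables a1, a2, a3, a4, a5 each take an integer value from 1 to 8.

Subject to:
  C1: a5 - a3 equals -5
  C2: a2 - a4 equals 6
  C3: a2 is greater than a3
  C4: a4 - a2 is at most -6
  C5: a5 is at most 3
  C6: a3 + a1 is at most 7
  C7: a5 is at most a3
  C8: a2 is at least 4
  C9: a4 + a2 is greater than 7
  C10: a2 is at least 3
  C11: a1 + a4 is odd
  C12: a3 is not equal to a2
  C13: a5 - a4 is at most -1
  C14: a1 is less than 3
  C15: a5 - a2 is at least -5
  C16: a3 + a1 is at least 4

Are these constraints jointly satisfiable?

Unsatisfiable

Constraints 4, 13, and 15 give a2 − a4 ≥ 6, a4 − a5 ≥ 1, a5 − a2 ≥ -5.
Adding all 3 inequalities: the left sides telescope to 0, and the right sides sum to 6 + 1 + (-5) = 2. So 0 ≥ 2, which is false.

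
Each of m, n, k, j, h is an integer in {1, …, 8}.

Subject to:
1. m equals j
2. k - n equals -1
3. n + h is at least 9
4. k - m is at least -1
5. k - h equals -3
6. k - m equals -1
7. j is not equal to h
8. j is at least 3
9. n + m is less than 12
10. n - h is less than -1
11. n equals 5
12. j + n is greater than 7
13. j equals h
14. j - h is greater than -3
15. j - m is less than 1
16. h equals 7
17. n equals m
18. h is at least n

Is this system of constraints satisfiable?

Constraint 11 fixes n = 5 and constraint 16 fixes h = 7. Constraints 1, 13, and 17 give n = m = j = h, so n = h. But 5 ≠ 7 — contradiction.

Unsatisfiable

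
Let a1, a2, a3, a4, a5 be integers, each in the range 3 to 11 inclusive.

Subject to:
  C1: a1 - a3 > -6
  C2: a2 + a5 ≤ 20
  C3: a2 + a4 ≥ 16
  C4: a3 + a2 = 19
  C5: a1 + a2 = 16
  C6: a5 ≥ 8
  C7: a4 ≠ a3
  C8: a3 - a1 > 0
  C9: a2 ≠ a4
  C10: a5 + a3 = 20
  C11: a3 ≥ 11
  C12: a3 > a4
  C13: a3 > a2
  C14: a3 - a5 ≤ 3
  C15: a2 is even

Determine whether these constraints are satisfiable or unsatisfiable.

The assignment a1 = 8, a2 = 8, a3 = 11, a4 = 10, a5 = 9 works:
  constraint 1 holds since a1 - a3 = -3.
  constraint 2 holds since a2 + a5 = 17.
The rest check out directly.

Satisfiable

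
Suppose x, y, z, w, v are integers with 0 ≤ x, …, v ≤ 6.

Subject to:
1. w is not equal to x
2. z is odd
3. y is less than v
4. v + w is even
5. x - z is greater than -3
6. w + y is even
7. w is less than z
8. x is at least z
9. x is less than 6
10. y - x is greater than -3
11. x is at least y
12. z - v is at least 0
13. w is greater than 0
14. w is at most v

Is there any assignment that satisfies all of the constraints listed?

Satisfiable

The assignment x = 5, y = 3, z = 5, w = 1, v = 5 works:
  constraint 5 holds since x - z = 0.
  constraint 10 holds since y - x = -2.
The rest check out directly.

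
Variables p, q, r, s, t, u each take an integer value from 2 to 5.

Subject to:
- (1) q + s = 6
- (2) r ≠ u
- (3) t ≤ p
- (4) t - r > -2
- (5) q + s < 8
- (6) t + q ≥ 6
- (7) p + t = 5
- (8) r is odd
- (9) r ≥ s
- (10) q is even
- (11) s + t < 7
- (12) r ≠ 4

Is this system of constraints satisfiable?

The assignment p = 3, q = 4, r = 3, s = 2, t = 2, u = 4 works:
  constraint 1 holds since q + s = 6.
  constraint 4 holds since t - r = -1.
  constraint 5 holds since q + s = 6.
The rest check out directly.

Satisfiable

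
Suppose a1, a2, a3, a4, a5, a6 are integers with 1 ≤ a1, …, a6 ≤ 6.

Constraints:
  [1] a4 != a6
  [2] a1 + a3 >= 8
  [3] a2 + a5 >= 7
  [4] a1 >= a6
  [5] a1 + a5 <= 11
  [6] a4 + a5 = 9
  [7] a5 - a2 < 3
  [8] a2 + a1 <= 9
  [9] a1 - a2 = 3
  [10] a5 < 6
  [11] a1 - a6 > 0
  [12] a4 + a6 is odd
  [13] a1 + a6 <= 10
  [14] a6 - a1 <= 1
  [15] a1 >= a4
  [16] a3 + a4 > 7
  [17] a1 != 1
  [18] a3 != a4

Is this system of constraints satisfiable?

Satisfiable

Take a1 = 6, a2 = 3, a3 = 4, a4 = 5, a5 = 4, a6 = 4. Then constraint 2: a1 + a3 = 10; constraint 3: a2 + a5 = 7; constraint 5: a1 + a5 = 10, and every other listed constraint is also met.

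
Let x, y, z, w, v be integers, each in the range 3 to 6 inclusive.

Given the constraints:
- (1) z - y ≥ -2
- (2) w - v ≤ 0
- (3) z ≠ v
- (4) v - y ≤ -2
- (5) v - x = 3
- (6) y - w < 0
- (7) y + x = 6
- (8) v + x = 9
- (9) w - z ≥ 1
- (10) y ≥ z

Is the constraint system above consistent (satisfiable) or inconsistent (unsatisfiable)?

Unsatisfiable

Constraints 1, 2, 4, and 9 give z − y ≥ -2, y − v ≥ 2, v − w ≥ 0, w − z ≥ 1.
Adding all 4 inequalities: the left sides telescope to 0, and the right sides sum to (-2) + 2 + 0 + 1 = 1. So 0 ≥ 1, which is false.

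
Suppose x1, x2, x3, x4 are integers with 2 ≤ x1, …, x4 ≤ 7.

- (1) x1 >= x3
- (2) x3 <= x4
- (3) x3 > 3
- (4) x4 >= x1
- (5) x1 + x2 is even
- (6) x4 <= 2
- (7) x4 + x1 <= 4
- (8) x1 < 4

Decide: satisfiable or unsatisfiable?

From constraint 3: x3 ≥ 4. From constraints 2 and 6: x3 ≤ x4 and x4 ≤ 2, so x3 ≤ 2. But 2 < 4, so no value of x3 works.

Unsatisfiable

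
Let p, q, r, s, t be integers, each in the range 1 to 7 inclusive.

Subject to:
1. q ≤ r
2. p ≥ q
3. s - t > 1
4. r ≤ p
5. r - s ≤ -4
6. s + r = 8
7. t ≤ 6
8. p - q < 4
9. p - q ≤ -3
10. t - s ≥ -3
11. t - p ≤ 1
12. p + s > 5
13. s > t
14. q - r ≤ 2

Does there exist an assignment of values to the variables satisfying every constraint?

Constraints 5, 9, 10, 11, and 14 give t − s ≥ -3, s − r ≥ 4, r − q ≥ -2, q − p ≥ 3, p − t ≥ -1.
Adding all 5 inequalities: the left sides telescope to 0, and the right sides sum to (-3) + 4 + (-2) + 3 + (-1) = 1. So 0 ≥ 1, which is false.

Unsatisfiable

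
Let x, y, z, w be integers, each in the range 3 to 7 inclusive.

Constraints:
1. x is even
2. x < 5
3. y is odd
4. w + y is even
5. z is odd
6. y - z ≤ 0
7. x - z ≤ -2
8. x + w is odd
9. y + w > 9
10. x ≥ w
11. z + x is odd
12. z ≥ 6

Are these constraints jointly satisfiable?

Satisfiable

Try x = 4, y = 7, z = 7, w = 3.
Check constraint 6: y - z = 0; constraint 7: x - z = -3; constraint 9: y + w = 10. The remaining constraints are straightforward to verify.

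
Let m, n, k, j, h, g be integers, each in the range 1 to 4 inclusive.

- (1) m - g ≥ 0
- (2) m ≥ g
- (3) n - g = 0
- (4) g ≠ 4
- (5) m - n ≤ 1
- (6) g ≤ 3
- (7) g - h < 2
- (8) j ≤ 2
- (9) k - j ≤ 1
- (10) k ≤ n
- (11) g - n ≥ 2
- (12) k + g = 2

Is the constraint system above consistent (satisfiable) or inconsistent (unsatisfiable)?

Unsatisfiable

Constraints 1, 5, and 11 give n − m ≥ -1, m − g ≥ 0, g − n ≥ 2.
Adding all 3 inequalities: the left sides telescope to 0, and the right sides sum to (-1) + 0 + 2 = 1. So 0 ≥ 1, which is false.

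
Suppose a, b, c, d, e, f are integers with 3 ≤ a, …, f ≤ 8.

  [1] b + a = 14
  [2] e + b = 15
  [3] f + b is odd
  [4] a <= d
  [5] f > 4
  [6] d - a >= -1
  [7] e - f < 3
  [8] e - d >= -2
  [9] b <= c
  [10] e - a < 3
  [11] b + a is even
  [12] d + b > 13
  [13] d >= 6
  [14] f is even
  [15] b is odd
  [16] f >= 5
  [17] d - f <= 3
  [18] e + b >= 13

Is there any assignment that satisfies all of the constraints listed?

Satisfiable

Try a = 7, b = 7, c = 8, d = 8, e = 8, f = 8.
Check constraint 1: b + a = 14; constraint 2: e + b = 15. The remaining constraints are straightforward to verify.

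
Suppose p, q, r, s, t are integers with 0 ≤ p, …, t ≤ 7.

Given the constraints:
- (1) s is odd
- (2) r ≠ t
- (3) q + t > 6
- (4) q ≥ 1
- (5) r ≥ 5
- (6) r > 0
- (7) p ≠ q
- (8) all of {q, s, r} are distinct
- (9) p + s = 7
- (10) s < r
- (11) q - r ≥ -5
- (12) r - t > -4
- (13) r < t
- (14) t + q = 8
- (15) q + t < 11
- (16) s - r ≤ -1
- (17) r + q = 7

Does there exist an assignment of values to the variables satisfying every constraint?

Try p = 6, q = 2, r = 5, s = 1, t = 6.
Check constraint 3: q + t = 8; constraint 9: p + s = 7. The remaining constraints are straightforward to verify.

Satisfiable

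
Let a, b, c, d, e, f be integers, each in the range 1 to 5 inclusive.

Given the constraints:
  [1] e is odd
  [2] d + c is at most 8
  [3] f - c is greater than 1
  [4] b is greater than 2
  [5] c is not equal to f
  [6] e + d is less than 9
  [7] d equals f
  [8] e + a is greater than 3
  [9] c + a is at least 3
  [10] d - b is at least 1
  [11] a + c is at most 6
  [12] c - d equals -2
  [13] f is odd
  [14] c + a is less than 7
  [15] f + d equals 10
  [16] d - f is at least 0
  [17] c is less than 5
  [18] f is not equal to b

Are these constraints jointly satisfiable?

Satisfiable

The assignment a = 1, b = 4, c = 3, d = 5, e = 3, f = 5 works:
  constraint 2 holds since d + c = 8.
  constraint 3 holds since f - c = 2.
  constraint 6 holds since e + d = 8.
The rest check out directly.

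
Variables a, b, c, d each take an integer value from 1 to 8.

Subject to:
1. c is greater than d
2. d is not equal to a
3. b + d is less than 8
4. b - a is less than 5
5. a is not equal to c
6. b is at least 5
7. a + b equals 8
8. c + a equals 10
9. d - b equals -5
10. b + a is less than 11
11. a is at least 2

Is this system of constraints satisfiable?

Setting (a, b, c, d) = (2, 6, 8, 1) satisfies everything: constraint 3: b + d = 7; constraint 4: b - a = 4; constraint 7: a + b = 8, and the others follow.

Satisfiable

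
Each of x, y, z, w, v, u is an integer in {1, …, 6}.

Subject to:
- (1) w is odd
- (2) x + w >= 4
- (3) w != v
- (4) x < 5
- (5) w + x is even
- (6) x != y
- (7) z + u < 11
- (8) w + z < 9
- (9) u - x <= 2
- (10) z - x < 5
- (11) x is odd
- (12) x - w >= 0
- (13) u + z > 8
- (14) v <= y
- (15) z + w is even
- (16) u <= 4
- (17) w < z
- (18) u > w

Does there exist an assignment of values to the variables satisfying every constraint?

Try x = 3, y = 5, z = 5, w = 3, v = 5, u = 4.
Check constraint 2: x + w = 6; constraint 7: z + u = 9. The remaining constraints are straightforward to verify.

Satisfiable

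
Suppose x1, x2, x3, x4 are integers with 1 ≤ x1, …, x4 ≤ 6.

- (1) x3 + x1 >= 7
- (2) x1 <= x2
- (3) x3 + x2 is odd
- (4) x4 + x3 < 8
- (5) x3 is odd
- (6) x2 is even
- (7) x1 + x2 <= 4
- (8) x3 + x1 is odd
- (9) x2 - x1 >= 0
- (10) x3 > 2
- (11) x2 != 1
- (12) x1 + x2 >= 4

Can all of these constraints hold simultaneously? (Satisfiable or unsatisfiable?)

Satisfiable

Setting (x1, x2, x3, x4) = (2, 2, 5, 2) satisfies everything: constraint 1: x3 + x1 = 7; constraint 4: x4 + x3 = 7; constraint 7: x1 + x2 = 4, and the others follow.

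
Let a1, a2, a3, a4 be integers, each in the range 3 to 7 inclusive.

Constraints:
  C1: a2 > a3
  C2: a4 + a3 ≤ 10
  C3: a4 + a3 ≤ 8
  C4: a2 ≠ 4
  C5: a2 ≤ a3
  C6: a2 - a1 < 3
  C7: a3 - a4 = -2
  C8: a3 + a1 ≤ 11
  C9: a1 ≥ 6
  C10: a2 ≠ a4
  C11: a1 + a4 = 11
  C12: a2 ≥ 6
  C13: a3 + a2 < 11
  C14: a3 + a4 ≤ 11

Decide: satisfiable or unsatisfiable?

Unsatisfiable

From constraints 5 and 12: a3 ≥ a2 ≥ 6. From constraint 9: a1 ≥ 6. Hence a3 + a1 ≥ 12. But constraint 8 requires a3 + a1 ≤ 11, and 11 < 12. Contradiction.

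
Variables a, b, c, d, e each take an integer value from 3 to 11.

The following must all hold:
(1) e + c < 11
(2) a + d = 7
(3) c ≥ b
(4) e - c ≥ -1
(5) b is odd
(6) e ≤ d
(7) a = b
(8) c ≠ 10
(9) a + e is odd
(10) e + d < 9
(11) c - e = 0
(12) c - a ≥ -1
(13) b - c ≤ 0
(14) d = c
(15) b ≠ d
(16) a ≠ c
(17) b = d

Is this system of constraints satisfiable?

Unsatisfiable

From constraints 7, 14, and 17, a = b = d = c, so a = c. But constraint 16 says a ≠ c. Contradiction.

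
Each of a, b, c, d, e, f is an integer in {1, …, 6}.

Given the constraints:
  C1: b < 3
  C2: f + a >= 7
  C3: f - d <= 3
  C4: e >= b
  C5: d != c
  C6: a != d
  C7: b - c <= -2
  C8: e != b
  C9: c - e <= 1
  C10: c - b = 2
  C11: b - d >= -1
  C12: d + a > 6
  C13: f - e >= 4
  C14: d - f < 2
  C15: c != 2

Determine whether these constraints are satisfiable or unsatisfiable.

Unsatisfiable

Constraints 3, 7, 9, 11, and 13 give f − e ≥ 4, e − c ≥ -1, c − b ≥ 2, b − d ≥ -1, d − f ≥ -3.
Adding all 5 inequalities: the left sides telescope to 0, and the right sides sum to 4 + (-1) + 2 + (-1) + (-3) = 1. So 0 ≥ 1, which is false.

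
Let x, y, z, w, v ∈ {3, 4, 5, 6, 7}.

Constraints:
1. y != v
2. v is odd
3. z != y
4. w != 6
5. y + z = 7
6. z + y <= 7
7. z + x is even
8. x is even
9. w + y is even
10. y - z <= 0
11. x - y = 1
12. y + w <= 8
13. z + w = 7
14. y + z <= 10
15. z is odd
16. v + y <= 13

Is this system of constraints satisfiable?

Constraint 15 makes z odd and constraint 8 makes x even, so z + x must be odd. Constraint 7 says z + x is even — contradiction.

Unsatisfiable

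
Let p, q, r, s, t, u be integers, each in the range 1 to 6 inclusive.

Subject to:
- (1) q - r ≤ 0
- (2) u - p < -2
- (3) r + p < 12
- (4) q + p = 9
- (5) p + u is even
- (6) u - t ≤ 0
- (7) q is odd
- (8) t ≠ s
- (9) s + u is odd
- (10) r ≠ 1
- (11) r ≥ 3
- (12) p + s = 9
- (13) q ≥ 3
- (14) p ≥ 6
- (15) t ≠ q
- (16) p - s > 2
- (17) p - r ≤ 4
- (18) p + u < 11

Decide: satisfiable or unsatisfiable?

Satisfiable

Try p = 6, q = 3, r = 3, s = 3, t = 2, u = 2.
Check constraint 1: q - r = 0; constraint 2: u - p = -4. The remaining constraints are straightforward to verify.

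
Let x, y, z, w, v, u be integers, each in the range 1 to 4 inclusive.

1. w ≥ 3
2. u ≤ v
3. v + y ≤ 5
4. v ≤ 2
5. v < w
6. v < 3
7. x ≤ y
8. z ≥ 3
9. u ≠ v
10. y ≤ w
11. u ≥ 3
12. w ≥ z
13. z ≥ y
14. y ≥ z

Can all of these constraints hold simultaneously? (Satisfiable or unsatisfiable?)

Unsatisfiable

From constraints 2 and 11: v ≥ u ≥ 3. From constraints 8 and 14: y ≥ z ≥ 3. Hence v + y ≥ 6. But constraint 3 requires v + y ≤ 5, and 5 < 6. Contradiction.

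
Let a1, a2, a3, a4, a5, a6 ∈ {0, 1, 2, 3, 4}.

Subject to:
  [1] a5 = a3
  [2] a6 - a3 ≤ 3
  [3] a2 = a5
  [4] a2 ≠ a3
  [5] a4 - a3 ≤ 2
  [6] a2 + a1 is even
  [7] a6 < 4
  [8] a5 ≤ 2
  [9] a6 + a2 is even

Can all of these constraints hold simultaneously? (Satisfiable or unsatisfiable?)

Unsatisfiable

From constraints 1 and 3, a2 = a5 = a3, so a2 = a3. But constraint 4 says a2 ≠ a3. Contradiction.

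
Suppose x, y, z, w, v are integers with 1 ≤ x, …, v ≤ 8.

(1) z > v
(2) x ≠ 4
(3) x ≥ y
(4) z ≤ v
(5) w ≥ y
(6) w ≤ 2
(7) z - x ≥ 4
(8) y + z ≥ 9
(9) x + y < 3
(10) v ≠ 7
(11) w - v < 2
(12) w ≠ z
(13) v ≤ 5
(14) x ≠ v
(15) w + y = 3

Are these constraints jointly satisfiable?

Unsatisfiable

From constraints 5 and 6: y ≤ w ≤ 2. From constraints 4 and 13: z ≤ v ≤ 5. Hence y + z ≤ 7. But constraint 8 requires y + z ≥ 9, and 9 > 7. Contradiction.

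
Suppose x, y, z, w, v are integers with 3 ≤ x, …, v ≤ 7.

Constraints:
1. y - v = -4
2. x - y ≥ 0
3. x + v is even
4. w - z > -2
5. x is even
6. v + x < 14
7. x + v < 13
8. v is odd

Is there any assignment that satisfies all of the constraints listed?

Constraint 5 makes x even and constraint 8 makes v odd, so x + v must be odd. Constraint 3 says x + v is even — contradiction.

Unsatisfiable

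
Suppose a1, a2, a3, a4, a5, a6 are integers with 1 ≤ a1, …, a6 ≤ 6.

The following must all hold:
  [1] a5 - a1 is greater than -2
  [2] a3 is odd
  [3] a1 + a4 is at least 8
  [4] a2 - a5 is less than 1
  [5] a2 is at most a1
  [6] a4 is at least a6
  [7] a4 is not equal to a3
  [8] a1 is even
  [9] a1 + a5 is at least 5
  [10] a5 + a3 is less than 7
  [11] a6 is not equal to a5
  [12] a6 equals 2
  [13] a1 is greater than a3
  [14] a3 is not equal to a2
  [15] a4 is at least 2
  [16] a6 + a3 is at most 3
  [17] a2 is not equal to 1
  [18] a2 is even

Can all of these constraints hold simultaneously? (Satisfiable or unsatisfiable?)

Try a1 = 4, a2 = 4, a3 = 1, a4 = 6, a5 = 4, a6 = 2.
Check constraint 1: a5 - a1 = 0; constraint 3: a1 + a4 = 10. The remaining constraints are straightforward to verify.

Satisfiable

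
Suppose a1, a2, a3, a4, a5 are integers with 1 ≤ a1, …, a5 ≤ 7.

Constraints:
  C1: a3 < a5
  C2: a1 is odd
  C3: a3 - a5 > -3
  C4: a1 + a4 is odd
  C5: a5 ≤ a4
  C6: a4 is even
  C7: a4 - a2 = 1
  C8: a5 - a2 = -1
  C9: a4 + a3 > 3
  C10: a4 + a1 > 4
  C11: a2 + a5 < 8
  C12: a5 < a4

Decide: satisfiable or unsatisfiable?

Take a1 = 3, a2 = 3, a3 = 1, a4 = 4, a5 = 2. Then constraint 3: a3 - a5 = -1; constraint 7: a4 - a2 = 1; constraint 8: a5 - a2 = -1, and every other listed constraint is also met.

Satisfiable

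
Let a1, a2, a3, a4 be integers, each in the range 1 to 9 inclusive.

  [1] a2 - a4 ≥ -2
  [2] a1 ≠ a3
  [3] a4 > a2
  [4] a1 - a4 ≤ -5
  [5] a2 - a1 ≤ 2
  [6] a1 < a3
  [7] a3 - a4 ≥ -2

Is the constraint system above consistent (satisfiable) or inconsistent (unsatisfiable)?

Unsatisfiable

Constraints 1, 4, and 5 give a2 − a4 ≥ -2, a4 − a1 ≥ 5, a1 − a2 ≥ -2.
Adding all 3 inequalities: the left sides telescope to 0, and the right sides sum to (-2) + 5 + (-2) = 1. So 0 ≥ 1, which is false.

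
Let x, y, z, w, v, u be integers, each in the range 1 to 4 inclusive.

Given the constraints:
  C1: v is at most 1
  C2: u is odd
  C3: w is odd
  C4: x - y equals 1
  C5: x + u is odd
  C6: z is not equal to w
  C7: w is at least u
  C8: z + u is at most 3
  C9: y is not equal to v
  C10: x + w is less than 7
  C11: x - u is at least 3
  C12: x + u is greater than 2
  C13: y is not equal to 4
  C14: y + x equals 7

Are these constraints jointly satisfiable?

Satisfiable

One satisfying assignment is x = 4, y = 3, z = 2, w = 1, v = 1, u = 1.
For the less obvious constraints — constraint 4: x - y = 1; constraint 8: z + u = 3 — and the others hold by inspection.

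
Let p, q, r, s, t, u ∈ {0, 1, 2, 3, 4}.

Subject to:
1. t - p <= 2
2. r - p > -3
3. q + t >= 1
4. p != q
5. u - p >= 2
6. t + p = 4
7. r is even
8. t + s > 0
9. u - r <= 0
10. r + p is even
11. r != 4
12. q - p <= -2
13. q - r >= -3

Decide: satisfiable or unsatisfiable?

Constraints 5, 9, 12, and 13 give q − r ≥ -3, r − u ≥ 0, u − p ≥ 2, p − q ≥ 2.
Adding all 4 inequalities: the left sides telescope to 0, and the right sides sum to (-3) + 0 + 2 + 2 = 1. So 0 ≥ 1, which is false.

Unsatisfiable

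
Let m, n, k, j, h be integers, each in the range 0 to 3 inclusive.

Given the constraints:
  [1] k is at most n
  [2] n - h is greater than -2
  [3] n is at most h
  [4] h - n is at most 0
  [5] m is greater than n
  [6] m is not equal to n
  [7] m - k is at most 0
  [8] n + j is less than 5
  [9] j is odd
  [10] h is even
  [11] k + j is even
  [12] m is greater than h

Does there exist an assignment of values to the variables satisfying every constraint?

Constraints 1, 3, 7, and 12 give h < m, m ≤ k, k ≤ n, n ≤ h. Chaining: h < m ≤ k ≤ n ≤ h, which forces h < h — impossible.

Unsatisfiable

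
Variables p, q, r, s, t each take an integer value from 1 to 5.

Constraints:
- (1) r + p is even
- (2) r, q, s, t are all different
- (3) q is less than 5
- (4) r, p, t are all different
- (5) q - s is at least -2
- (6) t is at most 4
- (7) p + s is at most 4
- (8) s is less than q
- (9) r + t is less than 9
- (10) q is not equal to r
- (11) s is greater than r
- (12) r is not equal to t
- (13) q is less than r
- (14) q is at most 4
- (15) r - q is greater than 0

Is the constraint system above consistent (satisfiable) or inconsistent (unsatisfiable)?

Constraints 8, 11, and 13 give q < r, r < s, s < q. Chaining: q < r < s < q, which forces q < q — impossible.

Unsatisfiable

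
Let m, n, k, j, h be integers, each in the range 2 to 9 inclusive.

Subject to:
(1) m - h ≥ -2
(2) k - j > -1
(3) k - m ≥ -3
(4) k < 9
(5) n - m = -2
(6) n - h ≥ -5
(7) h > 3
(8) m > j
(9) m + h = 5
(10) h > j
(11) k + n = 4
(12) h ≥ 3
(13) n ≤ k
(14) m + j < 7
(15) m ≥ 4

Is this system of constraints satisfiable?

Unsatisfiable

From constraint 15: m ≥ 4. From constraint 12: h ≥ 3. Hence m + h ≥ 7. But constraint 9 requires m + h = 5, and 5 < 7. Contradiction.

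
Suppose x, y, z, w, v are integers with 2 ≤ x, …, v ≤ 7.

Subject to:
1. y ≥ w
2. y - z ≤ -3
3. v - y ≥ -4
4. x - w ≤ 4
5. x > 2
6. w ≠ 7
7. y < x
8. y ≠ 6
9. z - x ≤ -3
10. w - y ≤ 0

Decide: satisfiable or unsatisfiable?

Unsatisfiable

Constraints 2, 4, 9, and 10 give w − x ≥ -4, x − z ≥ 3, z − y ≥ 3, y − w ≥ 0.
Adding all 4 inequalities: the left sides telescope to 0, and the right sides sum to (-4) + 3 + 3 + 0 = 2. So 0 ≥ 2, which is false.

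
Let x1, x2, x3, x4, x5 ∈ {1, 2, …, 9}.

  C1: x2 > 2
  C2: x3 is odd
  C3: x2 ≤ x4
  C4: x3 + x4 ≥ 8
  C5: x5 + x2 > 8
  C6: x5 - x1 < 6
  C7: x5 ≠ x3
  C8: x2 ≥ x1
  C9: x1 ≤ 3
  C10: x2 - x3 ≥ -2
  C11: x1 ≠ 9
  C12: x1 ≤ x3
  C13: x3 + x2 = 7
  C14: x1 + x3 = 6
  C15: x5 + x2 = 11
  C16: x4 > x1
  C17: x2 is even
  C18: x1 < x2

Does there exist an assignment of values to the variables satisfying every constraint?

Take x1 = 3, x2 = 4, x3 = 3, x4 = 7, x5 = 7. Then constraint 4: x3 + x4 = 10; constraint 5: x5 + x2 = 11; constraint 6: x5 - x1 = 4, and every other listed constraint is also met.

Satisfiable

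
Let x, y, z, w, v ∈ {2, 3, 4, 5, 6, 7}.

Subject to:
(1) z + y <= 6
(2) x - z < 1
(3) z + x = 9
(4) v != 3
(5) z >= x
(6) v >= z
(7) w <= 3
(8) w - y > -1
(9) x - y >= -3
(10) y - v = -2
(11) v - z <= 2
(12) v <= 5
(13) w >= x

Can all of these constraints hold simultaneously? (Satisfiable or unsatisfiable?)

Unsatisfiable

From constraints 6 and 12: z ≤ v ≤ 5. From constraints 7 and 13: x ≤ w ≤ 3. Hence z + x ≤ 8. But constraint 3 requires z + x = 9, and 9 > 8. Contradiction.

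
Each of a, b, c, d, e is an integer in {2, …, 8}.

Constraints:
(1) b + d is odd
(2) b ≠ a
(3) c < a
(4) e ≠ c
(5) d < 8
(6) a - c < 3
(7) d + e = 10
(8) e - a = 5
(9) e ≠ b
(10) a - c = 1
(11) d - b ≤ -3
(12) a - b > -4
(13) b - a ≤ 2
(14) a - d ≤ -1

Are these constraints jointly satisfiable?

Constraints 11, 13, and 14 give b − d ≥ 3, d − a ≥ 1, a − b ≥ -2.
Adding all 3 inequalities: the left sides telescope to 0, and the right sides sum to 3 + 1 + (-2) = 2. So 0 ≥ 2, which is false.

Unsatisfiable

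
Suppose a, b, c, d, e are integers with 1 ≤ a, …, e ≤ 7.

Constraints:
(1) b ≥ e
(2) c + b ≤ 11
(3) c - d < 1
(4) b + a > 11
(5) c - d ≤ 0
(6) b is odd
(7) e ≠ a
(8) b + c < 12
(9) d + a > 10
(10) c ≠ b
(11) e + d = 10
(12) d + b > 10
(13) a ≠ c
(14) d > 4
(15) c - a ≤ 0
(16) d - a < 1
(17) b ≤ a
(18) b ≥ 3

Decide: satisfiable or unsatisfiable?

Satisfiable

Setting (a, b, c, d, e) = (7, 5, 4, 6, 4) satisfies everything: constraint 2: c + b = 9; constraint 3: c - d = -2; constraint 4: b + a = 12, and the others follow.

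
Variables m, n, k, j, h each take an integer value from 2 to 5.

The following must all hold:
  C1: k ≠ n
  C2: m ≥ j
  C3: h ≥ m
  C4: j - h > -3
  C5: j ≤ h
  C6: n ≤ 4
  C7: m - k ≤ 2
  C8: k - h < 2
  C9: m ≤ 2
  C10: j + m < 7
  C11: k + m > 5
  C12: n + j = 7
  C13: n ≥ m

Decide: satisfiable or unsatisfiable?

Unsatisfiable

From constraint 6: n ≤ 4. From constraints 2 and 9: j ≤ m ≤ 2. Hence n + j ≤ 6. But constraint 12 requires n + j = 7, and 7 > 6. Contradiction.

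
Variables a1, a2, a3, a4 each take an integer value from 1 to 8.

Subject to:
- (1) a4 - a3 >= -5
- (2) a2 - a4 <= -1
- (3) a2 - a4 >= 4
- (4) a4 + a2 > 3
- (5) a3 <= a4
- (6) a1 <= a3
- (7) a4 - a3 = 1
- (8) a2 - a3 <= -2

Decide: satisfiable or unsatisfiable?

Unsatisfiable

Constraints 1, 3, and 8 give a2 − a4 ≥ 4, a4 − a3 ≥ -5, a3 − a2 ≥ 2.
Adding all 3 inequalities: the left sides telescope to 0, and the right sides sum to 4 + (-5) + 2 = 1. So 0 ≥ 1, which is false.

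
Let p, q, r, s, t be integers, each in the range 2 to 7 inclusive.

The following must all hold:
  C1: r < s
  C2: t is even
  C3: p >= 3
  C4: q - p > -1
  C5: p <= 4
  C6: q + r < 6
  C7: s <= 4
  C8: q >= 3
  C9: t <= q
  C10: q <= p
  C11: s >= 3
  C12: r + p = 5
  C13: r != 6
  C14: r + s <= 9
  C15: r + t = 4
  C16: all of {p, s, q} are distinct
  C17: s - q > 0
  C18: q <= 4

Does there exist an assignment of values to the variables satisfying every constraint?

Unsatisfiable

Constraints 3, 5, 7, 8, 11, and 18 confine each of p, s, q to the 2 values {3, 4}.
Constraint 16 requires all 3 of them to be distinct, but only 2 values are available — impossible by the pigeonhole principle.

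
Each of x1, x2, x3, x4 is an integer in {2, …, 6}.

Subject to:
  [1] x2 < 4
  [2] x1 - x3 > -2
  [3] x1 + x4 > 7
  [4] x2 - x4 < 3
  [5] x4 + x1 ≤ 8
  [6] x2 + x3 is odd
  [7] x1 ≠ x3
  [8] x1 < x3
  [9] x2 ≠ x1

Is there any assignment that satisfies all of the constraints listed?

Satisfiable

One satisfying assignment is x1 = 5, x2 = 3, x3 = 6, x4 = 3.
For the less obvious constraints — constraint 2: x1 - x3 = -1; constraint 3: x1 + x4 = 8; constraint 4: x2 - x4 = 0 — and the others hold by inspection.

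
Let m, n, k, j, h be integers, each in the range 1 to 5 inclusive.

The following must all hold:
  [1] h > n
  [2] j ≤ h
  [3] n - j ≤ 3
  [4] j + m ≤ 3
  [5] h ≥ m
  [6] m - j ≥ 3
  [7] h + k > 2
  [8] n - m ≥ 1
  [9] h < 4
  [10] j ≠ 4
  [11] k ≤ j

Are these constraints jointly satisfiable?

Constraints 3, 6, and 8 give j − n ≥ -3, n − m ≥ 1, m − j ≥ 3.
Adding all 3 inequalities: the left sides telescope to 0, and the right sides sum to (-3) + 1 + 3 = 1. So 0 ≥ 1, which is false.

Unsatisfiable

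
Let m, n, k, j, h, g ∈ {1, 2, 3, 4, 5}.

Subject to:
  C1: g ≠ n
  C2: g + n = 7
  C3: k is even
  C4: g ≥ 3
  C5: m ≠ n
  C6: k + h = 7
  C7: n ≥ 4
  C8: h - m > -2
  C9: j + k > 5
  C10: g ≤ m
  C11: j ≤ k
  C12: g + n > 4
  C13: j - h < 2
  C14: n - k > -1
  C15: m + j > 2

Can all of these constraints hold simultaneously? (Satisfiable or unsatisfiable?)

Satisfiable

One satisfying assignment is m = 3, n = 4, k = 4, j = 2, h = 3, g = 3.
For the less obvious constraints — constraint 2: g + n = 7; constraint 6: k + h = 7; constraint 8: h - m = 0 — and the others hold by inspection.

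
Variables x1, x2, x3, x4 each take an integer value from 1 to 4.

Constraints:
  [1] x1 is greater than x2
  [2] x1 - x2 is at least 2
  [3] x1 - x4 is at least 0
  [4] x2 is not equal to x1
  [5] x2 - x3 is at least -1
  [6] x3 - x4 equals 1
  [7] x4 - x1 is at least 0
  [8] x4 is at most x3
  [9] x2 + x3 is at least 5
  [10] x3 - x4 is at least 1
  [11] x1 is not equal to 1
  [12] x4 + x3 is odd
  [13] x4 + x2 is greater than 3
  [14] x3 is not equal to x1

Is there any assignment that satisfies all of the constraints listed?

Unsatisfiable

Constraints 2, 5, 7, and 10 give x3 − x4 ≥ 1, x4 − x1 ≥ 0, x1 − x2 ≥ 2, x2 − x3 ≥ -1.
Adding all 4 inequalities: the left sides telescope to 0, and the right sides sum to 1 + 0 + 2 + (-1) = 2. So 0 ≥ 2, which is false.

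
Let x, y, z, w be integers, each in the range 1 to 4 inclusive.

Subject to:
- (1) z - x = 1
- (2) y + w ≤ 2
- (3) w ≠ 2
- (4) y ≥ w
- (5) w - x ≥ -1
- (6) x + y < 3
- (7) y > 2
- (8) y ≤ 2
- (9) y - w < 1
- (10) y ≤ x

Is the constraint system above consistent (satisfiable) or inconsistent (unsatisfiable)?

From constraint 7: y ≥ 3. From constraint 8: y ≤ 2. But 2 < 3, so no value of y works.

Unsatisfiable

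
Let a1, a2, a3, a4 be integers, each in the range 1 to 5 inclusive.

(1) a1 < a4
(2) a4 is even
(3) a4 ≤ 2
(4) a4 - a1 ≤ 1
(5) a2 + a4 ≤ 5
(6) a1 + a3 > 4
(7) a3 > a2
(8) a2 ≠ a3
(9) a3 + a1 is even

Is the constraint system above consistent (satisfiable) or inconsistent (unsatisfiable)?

One satisfying assignment is a1 = 1, a2 = 2, a3 = 5, a4 = 2.
For the less obvious constraints — constraint 4: a4 - a1 = 1; constraint 5: a2 + a4 = 4 — and the others hold by inspection.

Satisfiable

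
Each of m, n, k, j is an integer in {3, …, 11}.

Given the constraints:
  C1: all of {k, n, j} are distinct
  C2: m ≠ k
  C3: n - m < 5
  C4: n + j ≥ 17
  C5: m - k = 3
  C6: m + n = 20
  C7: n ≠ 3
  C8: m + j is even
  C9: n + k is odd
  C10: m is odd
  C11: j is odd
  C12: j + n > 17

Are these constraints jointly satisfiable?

Take m = 9, n = 11, k = 6, j = 9. Then constraint 3: n - m = 2; constraint 4: n + j = 20, and every other listed constraint is also met.

Satisfiable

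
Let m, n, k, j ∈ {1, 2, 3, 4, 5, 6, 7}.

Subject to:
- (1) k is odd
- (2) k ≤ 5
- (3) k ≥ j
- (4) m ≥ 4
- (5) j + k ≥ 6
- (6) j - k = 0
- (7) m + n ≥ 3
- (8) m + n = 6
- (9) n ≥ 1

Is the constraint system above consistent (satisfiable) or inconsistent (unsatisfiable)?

One satisfying assignment is m = 5, n = 1, k = 3, j = 3.
For the less obvious constraints — constraint 5: j + k = 6; constraint 6: j - k = 0 — and the others hold by inspection.

Satisfiable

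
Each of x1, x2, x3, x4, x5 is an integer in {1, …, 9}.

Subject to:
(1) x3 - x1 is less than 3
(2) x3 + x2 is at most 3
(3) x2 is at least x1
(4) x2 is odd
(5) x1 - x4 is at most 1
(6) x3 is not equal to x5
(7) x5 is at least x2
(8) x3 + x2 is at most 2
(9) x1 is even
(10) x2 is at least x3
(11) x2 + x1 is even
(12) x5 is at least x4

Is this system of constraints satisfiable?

Unsatisfiable

Constraint 4 makes x2 odd and constraint 9 makes x1 even, so x2 + x1 must be odd. Constraint 11 says x2 + x1 is even — contradiction.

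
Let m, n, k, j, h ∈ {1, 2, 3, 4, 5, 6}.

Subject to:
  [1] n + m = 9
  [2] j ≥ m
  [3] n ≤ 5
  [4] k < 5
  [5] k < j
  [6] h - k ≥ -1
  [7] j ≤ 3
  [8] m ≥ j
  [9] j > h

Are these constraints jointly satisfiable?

From constraint 3: n ≤ 5. From constraints 2 and 7: m ≤ j ≤ 3. Hence n + m ≤ 8. But constraint 1 requires n + m = 9, and 9 > 8. Contradiction.

Unsatisfiable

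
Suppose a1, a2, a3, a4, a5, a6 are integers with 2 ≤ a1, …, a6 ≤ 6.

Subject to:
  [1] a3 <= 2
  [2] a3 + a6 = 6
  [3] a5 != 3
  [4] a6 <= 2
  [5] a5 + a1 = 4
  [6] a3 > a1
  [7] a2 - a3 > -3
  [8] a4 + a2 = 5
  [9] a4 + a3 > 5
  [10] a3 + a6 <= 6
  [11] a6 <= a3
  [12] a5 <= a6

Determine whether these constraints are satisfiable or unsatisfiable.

Unsatisfiable

From constraint 1: a3 ≤ 2. From constraint 4: a6 ≤ 2. Hence a3 + a6 ≤ 4. But constraint 2 requires a3 + a6 = 6, and 6 > 4. Contradiction.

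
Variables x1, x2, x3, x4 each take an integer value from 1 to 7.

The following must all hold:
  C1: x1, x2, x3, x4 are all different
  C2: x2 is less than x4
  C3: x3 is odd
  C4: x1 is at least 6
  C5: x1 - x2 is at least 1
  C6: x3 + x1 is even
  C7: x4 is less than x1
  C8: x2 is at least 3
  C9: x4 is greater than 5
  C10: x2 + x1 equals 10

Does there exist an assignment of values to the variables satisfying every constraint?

Satisfiable

The assignment x1 = 7, x2 = 3, x3 = 5, x4 = 6 works:
  constraint 5 holds since x1 - x2 = 4.
  constraint 10 holds since x2 + x1 = 10.
The rest check out directly.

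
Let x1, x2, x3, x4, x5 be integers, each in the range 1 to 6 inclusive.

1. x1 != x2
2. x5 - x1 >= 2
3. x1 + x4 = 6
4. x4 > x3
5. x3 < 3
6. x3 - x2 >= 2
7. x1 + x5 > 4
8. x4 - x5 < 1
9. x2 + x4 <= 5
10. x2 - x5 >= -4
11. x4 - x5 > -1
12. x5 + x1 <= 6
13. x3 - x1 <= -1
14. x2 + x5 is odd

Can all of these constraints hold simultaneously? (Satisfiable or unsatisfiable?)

Unsatisfiable

Constraints 2, 6, 10, and 13 give x5 − x1 ≥ 2, x1 − x3 ≥ 1, x3 − x2 ≥ 2, x2 − x5 ≥ -4.
Adding all 4 inequalities: the left sides telescope to 0, and the right sides sum to 2 + 1 + 2 + (-4) = 1. So 0 ≥ 1, which is false.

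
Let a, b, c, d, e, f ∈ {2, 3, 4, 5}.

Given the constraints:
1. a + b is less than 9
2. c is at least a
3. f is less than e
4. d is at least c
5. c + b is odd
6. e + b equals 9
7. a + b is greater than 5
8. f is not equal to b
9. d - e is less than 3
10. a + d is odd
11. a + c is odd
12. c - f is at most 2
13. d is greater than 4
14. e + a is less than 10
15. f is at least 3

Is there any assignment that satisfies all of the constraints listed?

Satisfiable

Setting (a, b, c, d, e, f) = (2, 4, 3, 5, 5, 3) satisfies everything: constraint 1: a + b = 6; constraint 6: e + b = 9, and the others follow.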